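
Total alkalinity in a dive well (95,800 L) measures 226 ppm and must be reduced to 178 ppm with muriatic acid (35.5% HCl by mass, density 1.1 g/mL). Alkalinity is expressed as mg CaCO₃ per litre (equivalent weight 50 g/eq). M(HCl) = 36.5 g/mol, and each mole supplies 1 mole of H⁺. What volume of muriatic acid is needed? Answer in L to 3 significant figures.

Alkalinity to neutralize: (226 − 178) = 48 mg/L as CaCO₃ × 95,800 L = 4598 g as CaCO₃.
Equivalents of H⁺ required: 4598 ÷ 50 g/eq = 91.97 eq = 91.97 mol HCl.
Mass of HCl: 91.97 × 36.5 = 3357 g.
Mass of 35.5% solution: 3357 / 0.355 = 9456 g.
Volume: 9456 g ÷ 1.1 g/mL = 8596 mL.

8.60 L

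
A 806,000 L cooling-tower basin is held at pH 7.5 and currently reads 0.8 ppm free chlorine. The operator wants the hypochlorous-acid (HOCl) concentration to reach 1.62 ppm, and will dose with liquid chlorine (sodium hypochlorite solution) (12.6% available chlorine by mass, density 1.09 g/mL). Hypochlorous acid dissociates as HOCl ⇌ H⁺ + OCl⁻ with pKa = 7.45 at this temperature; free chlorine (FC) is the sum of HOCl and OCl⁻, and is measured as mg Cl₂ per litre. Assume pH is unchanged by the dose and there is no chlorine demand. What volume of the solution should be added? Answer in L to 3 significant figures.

15.5 L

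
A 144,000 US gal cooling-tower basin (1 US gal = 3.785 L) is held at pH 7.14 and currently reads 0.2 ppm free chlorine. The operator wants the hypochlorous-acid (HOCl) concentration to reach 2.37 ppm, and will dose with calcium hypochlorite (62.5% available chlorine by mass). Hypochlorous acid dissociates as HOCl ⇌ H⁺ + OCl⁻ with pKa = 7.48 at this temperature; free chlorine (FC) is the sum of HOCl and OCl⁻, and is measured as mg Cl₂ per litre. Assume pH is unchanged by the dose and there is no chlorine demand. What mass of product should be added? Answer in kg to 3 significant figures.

Volume: 144,000 US gal × 3.785 L/gal = 545,040 L.
[OCl⁻]/[HOCl] = 10^(pH − pKa) = 10^(7.14 − 7.48) = 0.4571; fraction as HOCl = 1/(1 + 0.4571) = 0.6863.
Free chlorine required for 2.37 ppm HOCl: 2.37 / 0.6863 = 3.453 ppm.
FC to add: 3.453 − 0.2 = 3.253 mg/L as Cl₂.
Cl₂ equivalent: 3.253 mg/L × 545,040 L = 1773 g.
Product at 62.5% available Cl: 1773 / 0.625 = 2837 g.

2.84 kg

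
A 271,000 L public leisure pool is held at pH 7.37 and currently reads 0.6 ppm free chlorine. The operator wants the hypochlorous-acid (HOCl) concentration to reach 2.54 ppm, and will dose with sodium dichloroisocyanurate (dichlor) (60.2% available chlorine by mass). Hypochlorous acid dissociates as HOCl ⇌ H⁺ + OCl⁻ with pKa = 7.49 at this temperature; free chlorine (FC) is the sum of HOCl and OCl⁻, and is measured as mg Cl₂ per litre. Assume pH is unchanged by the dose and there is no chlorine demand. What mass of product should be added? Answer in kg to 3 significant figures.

1.74 kg

[OCl⁻]/[HOCl] = 10^(pH − pKa) = 10^(7.37 − 7.49) = 0.7586; fraction as HOCl = 1/(1 + 0.7586) = 0.5686.
Free chlorine required for 2.54 ppm HOCl: 2.54 / 0.5686 = 4.467 ppm.
FC to add: 4.467 − 0.6 = 3.867 mg/L as Cl₂.
Cl₂ equivalent: 3.867 mg/L × 271,000 L = 1048 g.
Product at 60.2% available Cl: 1048 / 0.602 = 1741 g.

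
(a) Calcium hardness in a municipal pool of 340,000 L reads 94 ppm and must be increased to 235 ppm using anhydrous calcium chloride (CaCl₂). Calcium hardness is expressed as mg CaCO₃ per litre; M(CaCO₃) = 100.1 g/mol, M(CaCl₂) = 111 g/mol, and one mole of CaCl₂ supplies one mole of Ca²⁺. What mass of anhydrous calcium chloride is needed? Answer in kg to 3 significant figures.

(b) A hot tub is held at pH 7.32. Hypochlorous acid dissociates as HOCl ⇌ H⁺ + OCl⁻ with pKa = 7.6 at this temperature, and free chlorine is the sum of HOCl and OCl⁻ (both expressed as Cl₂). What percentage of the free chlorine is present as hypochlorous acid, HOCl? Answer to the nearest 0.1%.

(a) Hardness to add: (235 − 94) = 141 mg/L as CaCO₃ × 340,000 L = 47,940 g as CaCO₃.
(a) Moles of Ca²⁺ (1 mol Ca²⁺ ≡ 1 mol CaCO₃): 47,940 / 100.1 g/mol = 478.9 mol.
(a) Mass of CaCl₂: 478.9 × 111 = 53,160 g.

(b) [OCl⁻]/[HOCl] = 10^(pH − pKa) = 10^(7.32 − 7.6) = 10^-0.28 = 0.5248.
(b) Fraction as HOCl = 1 / (1 + 0.5248) = 0.6558.

(a) 53.2 kg; (b) 65.6%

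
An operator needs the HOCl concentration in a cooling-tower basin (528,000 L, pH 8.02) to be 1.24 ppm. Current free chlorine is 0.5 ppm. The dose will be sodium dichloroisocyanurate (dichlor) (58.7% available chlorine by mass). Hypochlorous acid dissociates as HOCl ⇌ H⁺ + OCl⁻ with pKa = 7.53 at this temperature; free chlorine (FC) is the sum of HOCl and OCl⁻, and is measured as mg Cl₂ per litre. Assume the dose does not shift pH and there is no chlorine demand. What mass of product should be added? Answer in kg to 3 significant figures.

4.11 kg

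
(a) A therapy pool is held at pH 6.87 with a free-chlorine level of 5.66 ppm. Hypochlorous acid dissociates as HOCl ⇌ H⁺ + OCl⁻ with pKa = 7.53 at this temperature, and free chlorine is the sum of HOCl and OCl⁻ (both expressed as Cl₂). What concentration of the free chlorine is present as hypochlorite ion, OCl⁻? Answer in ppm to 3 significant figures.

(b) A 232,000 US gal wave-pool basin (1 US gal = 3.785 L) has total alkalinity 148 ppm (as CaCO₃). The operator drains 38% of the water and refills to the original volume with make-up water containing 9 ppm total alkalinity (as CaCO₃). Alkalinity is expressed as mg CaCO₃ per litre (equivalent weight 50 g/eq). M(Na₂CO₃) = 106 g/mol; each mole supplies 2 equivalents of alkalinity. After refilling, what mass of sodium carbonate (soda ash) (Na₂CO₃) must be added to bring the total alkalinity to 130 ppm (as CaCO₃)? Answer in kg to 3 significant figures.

(a) [OCl⁻]/[HOCl] = 10^(pH − pKa) = 10^(6.87 − 7.53) = 10^-0.66 = 0.2188.
(a) Fraction as HOCl = 1 / (1 + 0.2188) = 0.8205.
(a) OCl⁻ = (1 − 0.8205) × 5.66 ppm = 1.016 ppm.

(b) Volume: 232,000 US gal × 3.785 L/gal = 878,120 L.
(b) After draining 38% and refilling: 148 × 0.62 + 9 × 0.38 = 95.18 ppm.
(b) Deficit to target: 130 − 95.18 = 34.82 mg/L.
(b) As CaCO₃: 34.82 mg/L × 878,120 L = 30,580 g; ÷ 50 g/eq ÷ 2 = 305.8 mol Na₂CO₃.
(b) Mass: 305.8 × 106 = 32,410 g.

(a) 1.02 ppm; (b) 32.4 kg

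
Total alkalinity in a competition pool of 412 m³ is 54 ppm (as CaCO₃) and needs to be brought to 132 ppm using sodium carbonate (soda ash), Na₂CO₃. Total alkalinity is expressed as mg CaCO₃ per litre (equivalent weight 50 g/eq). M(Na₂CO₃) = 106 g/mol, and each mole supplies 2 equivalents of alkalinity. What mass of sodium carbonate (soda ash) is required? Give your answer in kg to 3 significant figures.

34.1 kg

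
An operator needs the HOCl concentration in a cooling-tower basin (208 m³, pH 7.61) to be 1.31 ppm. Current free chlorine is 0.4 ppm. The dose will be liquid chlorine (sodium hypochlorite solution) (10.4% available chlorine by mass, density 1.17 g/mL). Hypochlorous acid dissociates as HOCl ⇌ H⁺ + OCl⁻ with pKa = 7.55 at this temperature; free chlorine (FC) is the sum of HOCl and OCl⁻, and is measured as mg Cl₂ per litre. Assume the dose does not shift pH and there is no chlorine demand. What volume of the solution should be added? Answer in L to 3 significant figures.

4.13 L

Volume: 208 m³ = 208,000 L.
[OCl⁻]/[HOCl] = 10^(pH − pKa) = 10^(7.61 − 7.55) = 1.148; fraction as HOCl = 1/(1 + 1.148) = 0.4655.
Free chlorine required for 1.31 ppm HOCl: 1.31 / 0.4655 = 2.814 ppm.
FC to add: 2.814 − 0.4 = 2.414 mg/L as Cl₂.
Cl₂ equivalent: 2.414 mg/L × 208,000 L = 502.1 g.
Product at 10.4% available Cl: 502.1 / 0.104 = 4828 g.
Volume: 4828 g ÷ 1.17 g/mL = 4127 mL.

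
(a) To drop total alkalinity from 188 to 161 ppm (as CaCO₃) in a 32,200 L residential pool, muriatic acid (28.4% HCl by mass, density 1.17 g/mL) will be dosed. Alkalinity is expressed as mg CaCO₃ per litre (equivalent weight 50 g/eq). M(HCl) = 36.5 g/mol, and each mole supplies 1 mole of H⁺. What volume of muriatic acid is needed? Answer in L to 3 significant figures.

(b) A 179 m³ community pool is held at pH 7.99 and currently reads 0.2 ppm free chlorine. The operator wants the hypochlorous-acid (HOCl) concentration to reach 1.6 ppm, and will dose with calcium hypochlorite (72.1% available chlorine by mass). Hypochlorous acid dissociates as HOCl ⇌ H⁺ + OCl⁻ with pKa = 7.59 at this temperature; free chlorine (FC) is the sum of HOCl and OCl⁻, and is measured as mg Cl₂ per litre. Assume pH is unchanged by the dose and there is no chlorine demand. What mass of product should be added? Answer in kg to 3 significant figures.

(a) 1.91 L; (b) 1.35 kg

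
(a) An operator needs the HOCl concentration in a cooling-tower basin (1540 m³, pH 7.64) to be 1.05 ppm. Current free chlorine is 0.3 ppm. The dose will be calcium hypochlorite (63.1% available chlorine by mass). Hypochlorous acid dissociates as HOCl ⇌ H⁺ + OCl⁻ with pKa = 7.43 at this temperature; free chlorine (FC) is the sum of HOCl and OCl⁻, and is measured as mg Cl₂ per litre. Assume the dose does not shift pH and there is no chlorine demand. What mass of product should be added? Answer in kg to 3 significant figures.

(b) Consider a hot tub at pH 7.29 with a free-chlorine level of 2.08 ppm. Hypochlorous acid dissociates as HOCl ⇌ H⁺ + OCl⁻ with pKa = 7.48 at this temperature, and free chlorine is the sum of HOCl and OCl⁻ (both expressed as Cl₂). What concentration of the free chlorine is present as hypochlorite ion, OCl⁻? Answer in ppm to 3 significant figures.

(a) 5.99 kg; (b) 0.816 ppm

(a) Volume: 1540 m³ = 1,540,000 L.
(a) [OCl⁻]/[HOCl] = 10^(pH − pKa) = 10^(7.64 − 7.43) = 1.622; fraction as HOCl = 1/(1 + 1.622) = 0.3814.
(a) Free chlorine required for 1.05 ppm HOCl: 1.05 / 0.3814 = 2.753 ppm.
(a) FC to add: 2.753 − 0.3 = 2.453 mg/L as Cl₂.
(a) Cl₂ equivalent: 2.453 mg/L × 1,540,000 L = 3777 g.
(a) Product at 63.1% available Cl: 3777 / 0.631 = 5986 g.

(b) [OCl⁻]/[HOCl] = 10^(pH − pKa) = 10^(7.29 − 7.48) = 10^-0.19 = 0.6457.
(b) Fraction as HOCl = 1 / (1 + 0.6457) = 0.6077.
(b) OCl⁻ = (1 − 0.6077) × 2.08 ppm = 0.8161 ppm.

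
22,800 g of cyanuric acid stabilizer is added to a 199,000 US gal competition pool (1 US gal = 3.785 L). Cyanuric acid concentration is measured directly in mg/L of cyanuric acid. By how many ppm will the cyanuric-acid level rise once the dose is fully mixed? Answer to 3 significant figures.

Volume: 199,000 US gal × 3.785 L/gal = 753,215 L.
Rise: 22,800 g / 753,215 L × 1000 = 30.27 mg/L.

30.3 ppm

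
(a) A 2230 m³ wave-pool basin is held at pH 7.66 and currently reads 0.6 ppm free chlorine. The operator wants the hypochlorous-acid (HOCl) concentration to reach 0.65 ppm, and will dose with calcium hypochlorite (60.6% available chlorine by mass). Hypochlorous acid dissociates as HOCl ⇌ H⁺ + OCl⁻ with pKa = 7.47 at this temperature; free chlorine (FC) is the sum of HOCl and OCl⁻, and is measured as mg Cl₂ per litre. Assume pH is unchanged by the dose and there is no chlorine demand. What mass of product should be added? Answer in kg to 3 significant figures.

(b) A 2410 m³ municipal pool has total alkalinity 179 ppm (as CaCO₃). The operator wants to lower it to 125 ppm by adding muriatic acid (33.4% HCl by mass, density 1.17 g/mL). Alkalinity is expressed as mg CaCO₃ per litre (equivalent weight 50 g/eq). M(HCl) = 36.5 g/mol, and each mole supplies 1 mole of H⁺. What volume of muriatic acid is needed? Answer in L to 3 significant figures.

(a) Volume: 2230 m³ = 2,230,000 L.
(a) [OCl⁻]/[HOCl] = 10^(pH − pKa) = 10^(7.66 − 7.47) = 1.549; fraction as HOCl = 1/(1 + 1.549) = 0.3923.
(a) Free chlorine required for 0.65 ppm HOCl: 0.65 / 0.3923 = 1.657 ppm.
(a) FC to add: 1.657 − 0.6 = 1.057 mg/L as Cl₂.
(a) Cl₂ equivalent: 1.057 mg/L × 2,230,000 L = 2357 g.
(a) Product at 60.6% available Cl: 2357 / 0.606 = 3889 g.

(b) Volume: 2410 m³ = 2,410,000 L.
(b) Alkalinity to neutralize: (179 − 125) = 54 mg/L as CaCO₃ × 2,410,000 L = 130,100 g as CaCO₃.
(b) Equivalents of H⁺ required: 130,100 ÷ 50 g/eq = 2603 eq = 2603 mol HCl.
(b) Mass of HCl: 2603 × 36.5 = 95,000 g.
(b) Mass of 33.4% solution: 95,000 / 0.334 = 284,400 g.
(b) Volume: 284,400 g ÷ 1.17 g/mL = 243,100 mL.

(a) 3.89 kg; (b) 243 L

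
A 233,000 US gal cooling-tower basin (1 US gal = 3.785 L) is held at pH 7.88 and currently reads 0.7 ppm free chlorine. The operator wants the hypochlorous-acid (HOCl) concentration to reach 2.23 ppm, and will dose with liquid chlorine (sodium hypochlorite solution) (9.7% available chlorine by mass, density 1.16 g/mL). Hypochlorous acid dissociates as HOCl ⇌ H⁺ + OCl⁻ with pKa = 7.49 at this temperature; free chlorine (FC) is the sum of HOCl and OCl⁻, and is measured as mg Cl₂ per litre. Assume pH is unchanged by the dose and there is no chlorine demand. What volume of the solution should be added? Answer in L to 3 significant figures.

54.9 L

Volume: 233,000 US gal × 3.785 L/gal = 881,905 L.
[OCl⁻]/[HOCl] = 10^(pH − pKa) = 10^(7.88 − 7.49) = 2.455; fraction as HOCl = 1/(1 + 2.455) = 0.2895.
Free chlorine required for 2.23 ppm HOCl: 2.23 / 0.2895 = 7.704 ppm.
FC to add: 7.704 − 0.7 = 7.004 mg/L as Cl₂.
Cl₂ equivalent: 7.004 mg/L × 881,905 L = 6177 g.
Product at 9.7% available Cl: 6177 / 0.097 = 63,680 g.
Volume: 63,680 g ÷ 1.16 g/mL = 54,900 mL.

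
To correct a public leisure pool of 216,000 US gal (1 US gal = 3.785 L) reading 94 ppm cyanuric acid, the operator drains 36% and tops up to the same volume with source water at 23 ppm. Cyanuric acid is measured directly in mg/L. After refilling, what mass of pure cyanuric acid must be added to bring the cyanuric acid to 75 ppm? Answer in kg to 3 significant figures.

5.36 kg

Volume: 216,000 US gal × 3.785 L/gal = 817,560 L.
After draining 36% and refilling: 94 × 0.64 + 23 × 0.36 = 68.44 ppm.
Deficit to target: 75 − 68.44 = 6.56 mg/L.
Mass: 6.56 mg/L × 817,560 L = 5363 g cyanuric acid.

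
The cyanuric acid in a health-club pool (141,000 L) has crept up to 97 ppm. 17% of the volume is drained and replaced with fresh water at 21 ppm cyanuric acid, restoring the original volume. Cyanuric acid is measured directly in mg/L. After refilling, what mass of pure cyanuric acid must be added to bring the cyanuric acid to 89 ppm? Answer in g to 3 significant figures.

After draining 17% and refilling: 97 × 0.83 + 21 × 0.17 = 84.08 ppm.
Deficit to target: 89 − 84.08 = 4.92 mg/L.
Mass: 4.92 mg/L × 141,000 L = 693.7 g cyanuric acid.

694 g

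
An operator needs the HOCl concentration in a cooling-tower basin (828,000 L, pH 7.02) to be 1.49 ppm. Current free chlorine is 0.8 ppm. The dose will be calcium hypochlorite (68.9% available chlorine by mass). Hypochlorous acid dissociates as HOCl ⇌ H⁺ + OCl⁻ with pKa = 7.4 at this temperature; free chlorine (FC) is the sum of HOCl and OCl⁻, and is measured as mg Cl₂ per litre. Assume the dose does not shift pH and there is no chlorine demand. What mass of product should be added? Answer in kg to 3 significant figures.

[OCl⁻]/[HOCl] = 10^(pH − pKa) = 10^(7.02 − 7.4) = 0.4169; fraction as HOCl = 1/(1 + 0.4169) = 0.7058.
Free chlorine required for 1.49 ppm HOCl: 1.49 / 0.7058 = 2.111 ppm.
FC to add: 2.111 − 0.8 = 1.311 mg/L as Cl₂.
Cl₂ equivalent: 1.311 mg/L × 828,000 L = 1086 g.
Product at 68.9% available Cl: 1086 / 0.689 = 1576 g.

1.58 kg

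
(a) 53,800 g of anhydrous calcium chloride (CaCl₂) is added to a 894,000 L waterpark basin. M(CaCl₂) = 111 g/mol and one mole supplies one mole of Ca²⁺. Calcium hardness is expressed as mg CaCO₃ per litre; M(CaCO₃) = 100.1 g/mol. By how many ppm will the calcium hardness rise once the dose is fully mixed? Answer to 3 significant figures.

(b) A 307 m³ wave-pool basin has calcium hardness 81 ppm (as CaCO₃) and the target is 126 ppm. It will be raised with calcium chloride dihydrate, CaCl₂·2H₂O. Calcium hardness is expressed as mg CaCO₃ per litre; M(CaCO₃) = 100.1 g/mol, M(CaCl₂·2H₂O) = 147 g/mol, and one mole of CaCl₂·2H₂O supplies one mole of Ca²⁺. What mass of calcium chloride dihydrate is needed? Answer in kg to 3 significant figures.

(a) 54.3 ppm; (b) 20.3 kg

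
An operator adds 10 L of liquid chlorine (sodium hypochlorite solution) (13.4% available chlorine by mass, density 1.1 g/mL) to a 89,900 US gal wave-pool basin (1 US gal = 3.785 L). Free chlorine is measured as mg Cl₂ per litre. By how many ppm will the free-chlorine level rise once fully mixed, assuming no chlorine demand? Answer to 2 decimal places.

Volume: 89,900 US gal × 3.785 L/gal = 340,272 L.
Mass of solution: 10 L × 1000 mL/L × 1.1 g/mL = 11,000 g.
Available chlorine delivered: 11,000 g × 0.134 = 1474 g as Cl₂.
Concentration rise: 1474 g / 340,272 L = 4.332 mg/L = 4.33 ppm.

4.33 ppm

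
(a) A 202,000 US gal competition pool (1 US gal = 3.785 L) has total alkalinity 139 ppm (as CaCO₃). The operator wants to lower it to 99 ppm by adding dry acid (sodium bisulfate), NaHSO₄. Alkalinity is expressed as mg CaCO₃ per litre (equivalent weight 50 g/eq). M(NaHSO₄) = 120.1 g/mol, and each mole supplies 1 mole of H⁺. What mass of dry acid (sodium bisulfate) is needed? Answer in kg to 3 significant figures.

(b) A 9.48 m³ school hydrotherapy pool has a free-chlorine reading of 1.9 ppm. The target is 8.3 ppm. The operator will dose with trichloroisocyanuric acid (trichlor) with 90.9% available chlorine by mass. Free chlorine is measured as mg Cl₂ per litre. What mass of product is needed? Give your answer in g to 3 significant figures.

(a) Volume: 202,000 US gal × 3.785 L/gal = 764,570 L.
(a) Alkalinity to neutralize: (139 − 99) = 40 mg/L as CaCO₃ × 764,570 L = 30,580 g as CaCO₃.
(a) Equivalents of H⁺ required: 30,580 ÷ 50 g/eq = 611.7 eq = 611.7 mol NaHSO₄.
(a) Mass of NaHSO₄: 611.7 × 120.1 = 73,460 g.

(b) Volume: 9.48 m³ = 9,480 L.
(b) Chlorine deficit: 8.3 − 1.9 = 6.4 ppm = 6.4 mg/L as Cl₂.
(b) Cl₂ equivalent needed: 6.4 mg/L × 9,480 L = 60,670 mg = 60.67 g.
(b) Product at 90.9% available chlorine: 60.67 / 0.909 = 66.75 g.

(a) 73.5 kg; (b) 66.7 g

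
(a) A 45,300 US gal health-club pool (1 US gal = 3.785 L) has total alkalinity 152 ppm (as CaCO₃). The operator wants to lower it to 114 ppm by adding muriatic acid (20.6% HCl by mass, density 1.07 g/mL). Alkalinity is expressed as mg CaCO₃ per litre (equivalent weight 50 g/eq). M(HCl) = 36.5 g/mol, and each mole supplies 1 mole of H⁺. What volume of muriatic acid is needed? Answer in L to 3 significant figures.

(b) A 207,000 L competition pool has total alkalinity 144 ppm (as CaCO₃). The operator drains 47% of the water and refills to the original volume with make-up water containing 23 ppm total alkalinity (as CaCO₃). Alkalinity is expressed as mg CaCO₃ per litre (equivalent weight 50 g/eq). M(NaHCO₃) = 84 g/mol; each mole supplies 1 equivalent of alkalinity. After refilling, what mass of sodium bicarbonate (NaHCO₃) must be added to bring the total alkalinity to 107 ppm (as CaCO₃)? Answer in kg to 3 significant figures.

(a) 21.6 L; (b) 6.91 kg

(a) Volume: 45,300 US gal × 3.785 L/gal = 171,460 L.
(a) Alkalinity to neutralize: (152 − 114) = 38 mg/L as CaCO₃ × 171,460 L = 6515 g as CaCO₃.
(a) Equivalents of H⁺ required: 6515 ÷ 50 g/eq = 130.3 eq = 130.3 mol HCl.
(a) Mass of HCl: 130.3 × 36.5 = 4756 g.
(a) Mass of 20.6% solution: 4756 / 0.206 = 23,090 g.
(a) Volume: 23,090 g ÷ 1.07 g/mL = 21,580 mL.

(b) After draining 47% and refilling: 144 × 0.53 + 23 × 0.47 = 87.13 ppm.
(b) Deficit to target: 107 − 87.13 = 19.87 mg/L.
(b) As CaCO₃: 19.87 mg/L × 207,000 L = 4113 g; ÷ 50 g/eq ÷ 1 = 82.26 mol NaHCO₃.
(b) Mass: 82.26 × 84 = 6910 g.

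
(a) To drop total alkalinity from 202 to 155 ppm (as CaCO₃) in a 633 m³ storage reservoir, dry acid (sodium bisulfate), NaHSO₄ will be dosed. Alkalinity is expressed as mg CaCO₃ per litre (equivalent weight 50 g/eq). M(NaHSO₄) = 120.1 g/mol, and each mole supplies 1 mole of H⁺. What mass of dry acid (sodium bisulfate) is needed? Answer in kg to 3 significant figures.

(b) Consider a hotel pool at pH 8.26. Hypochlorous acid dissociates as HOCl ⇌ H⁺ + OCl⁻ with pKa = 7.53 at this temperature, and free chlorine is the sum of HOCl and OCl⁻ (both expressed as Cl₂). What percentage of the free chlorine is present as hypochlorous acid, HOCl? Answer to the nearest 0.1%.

(a) Volume: 633 m³ = 633,000 L.
(a) Alkalinity to neutralize: (202 − 155) = 47 mg/L as CaCO₃ × 633,000 L = 29,750 g as CaCO₃.
(a) Equivalents of H⁺ required: 29,750 ÷ 50 g/eq = 595 eq = 595 mol NaHSO₄.
(a) Mass of NaHSO₄: 595 × 120.1 = 71,460 g.

(b) [OCl⁻]/[HOCl] = 10^(pH − pKa) = 10^(8.26 − 7.53) = 10^0.73 = 5.37.
(b) Fraction as HOCl = 1 / (1 + 5.37) = 0.157.

(a) 71.5 kg; (b) 15.7%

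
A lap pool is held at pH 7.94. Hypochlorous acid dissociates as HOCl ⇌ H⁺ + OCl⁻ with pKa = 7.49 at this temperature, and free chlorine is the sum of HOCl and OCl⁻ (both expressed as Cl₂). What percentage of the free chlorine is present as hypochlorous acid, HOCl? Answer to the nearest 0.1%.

26.2%

[OCl⁻]/[HOCl] = 10^(pH − pKa) = 10^(7.94 − 7.49) = 10^0.45 = 2.818.
Fraction as HOCl = 1 / (1 + 2.818) = 0.2619.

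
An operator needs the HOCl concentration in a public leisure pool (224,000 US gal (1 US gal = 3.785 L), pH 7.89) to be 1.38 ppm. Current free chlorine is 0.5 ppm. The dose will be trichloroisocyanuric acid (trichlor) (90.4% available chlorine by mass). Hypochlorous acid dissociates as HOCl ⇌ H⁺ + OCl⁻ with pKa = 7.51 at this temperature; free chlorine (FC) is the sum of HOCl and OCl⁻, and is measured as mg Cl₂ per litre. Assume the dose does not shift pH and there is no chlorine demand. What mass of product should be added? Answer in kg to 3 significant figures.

Volume: 224,000 US gal × 3.785 L/gal = 847,840 L.
[OCl⁻]/[HOCl] = 10^(pH − pKa) = 10^(7.89 − 7.51) = 2.399; fraction as HOCl = 1/(1 + 2.399) = 0.2942.
Free chlorine required for 1.38 ppm HOCl: 1.38 / 0.2942 = 4.69 ppm.
FC to add: 4.69 − 0.5 = 4.19 mg/L as Cl₂.
Cl₂ equivalent: 4.19 mg/L × 847,840 L = 3553 g.
Product at 90.4% available Cl: 3553 / 0.904 = 3930 g.

3.93 kg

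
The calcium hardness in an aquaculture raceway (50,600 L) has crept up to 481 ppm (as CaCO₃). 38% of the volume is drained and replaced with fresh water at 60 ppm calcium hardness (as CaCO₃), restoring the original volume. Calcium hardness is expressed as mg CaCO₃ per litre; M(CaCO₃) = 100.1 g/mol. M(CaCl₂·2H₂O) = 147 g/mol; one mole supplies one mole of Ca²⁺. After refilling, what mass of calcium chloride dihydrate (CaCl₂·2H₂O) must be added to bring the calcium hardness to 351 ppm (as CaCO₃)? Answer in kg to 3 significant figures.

2.23 kg

After draining 38% and refilling: 481 × 0.62 + 60 × 0.38 = 321.02 ppm.
Deficit to target: 351 − 321.02 = 29.98 mg/L.
As CaCO₃: 29.98 mg/L × 50,600 L = 1517 g; ÷ 100.1 = 15.15 mol Ca²⁺.
Mass: 15.15 × 147 = 2228 g.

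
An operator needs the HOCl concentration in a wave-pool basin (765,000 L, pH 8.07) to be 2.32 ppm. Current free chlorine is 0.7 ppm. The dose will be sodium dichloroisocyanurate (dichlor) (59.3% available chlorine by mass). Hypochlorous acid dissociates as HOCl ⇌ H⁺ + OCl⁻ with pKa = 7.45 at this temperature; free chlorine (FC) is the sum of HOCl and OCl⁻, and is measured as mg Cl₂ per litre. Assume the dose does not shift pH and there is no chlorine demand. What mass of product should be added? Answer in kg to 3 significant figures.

14.6 kg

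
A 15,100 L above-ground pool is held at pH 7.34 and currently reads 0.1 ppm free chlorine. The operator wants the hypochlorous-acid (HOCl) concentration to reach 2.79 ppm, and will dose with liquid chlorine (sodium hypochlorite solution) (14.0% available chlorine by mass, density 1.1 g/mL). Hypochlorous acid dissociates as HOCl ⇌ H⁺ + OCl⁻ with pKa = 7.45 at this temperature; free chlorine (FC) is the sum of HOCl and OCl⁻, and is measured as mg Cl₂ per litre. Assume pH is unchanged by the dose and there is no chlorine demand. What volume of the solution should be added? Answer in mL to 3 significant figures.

476 mL

[OCl⁻]/[HOCl] = 10^(pH − pKa) = 10^(7.34 − 7.45) = 0.7762; fraction as HOCl = 1/(1 + 0.7762) = 0.563.
Free chlorine required for 2.79 ppm HOCl: 2.79 / 0.563 = 4.956 ppm.
FC to add: 4.956 − 0.1 = 4.856 mg/L as Cl₂.
Cl₂ equivalent: 4.856 mg/L × 15,100 L = 73.32 g.
Product at 14.0% available Cl: 73.32 / 0.14 = 523.7 g.
Volume: 523.7 g ÷ 1.1 g/mL = 476.1 mL.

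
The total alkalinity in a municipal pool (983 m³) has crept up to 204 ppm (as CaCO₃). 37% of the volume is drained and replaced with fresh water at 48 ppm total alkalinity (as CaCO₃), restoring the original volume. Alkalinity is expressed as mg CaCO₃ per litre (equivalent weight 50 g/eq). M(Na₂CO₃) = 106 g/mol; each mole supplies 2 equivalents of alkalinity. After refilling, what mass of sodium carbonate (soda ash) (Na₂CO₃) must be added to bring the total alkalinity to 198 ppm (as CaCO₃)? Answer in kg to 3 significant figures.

53.9 kg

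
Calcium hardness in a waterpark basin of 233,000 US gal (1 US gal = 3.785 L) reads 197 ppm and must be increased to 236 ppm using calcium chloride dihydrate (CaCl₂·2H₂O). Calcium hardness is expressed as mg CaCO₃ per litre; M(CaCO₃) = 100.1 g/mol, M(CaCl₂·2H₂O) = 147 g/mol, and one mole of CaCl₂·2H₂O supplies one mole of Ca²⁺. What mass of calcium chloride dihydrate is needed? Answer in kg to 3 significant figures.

50.5 kg

Volume: 233,000 US gal × 3.785 L/gal = 881,905 L.
Hardness to add: (236 − 197) = 39 mg/L as CaCO₃ × 881,905 L = 34,390 g as CaCO₃.
Moles of Ca²⁺ (1 mol Ca²⁺ ≡ 1 mol CaCO₃): 34,390 / 100.1 g/mol = 343.6 mol.
Mass of CaCl₂·2H₂O: 343.6 × 147 = 50,510 g.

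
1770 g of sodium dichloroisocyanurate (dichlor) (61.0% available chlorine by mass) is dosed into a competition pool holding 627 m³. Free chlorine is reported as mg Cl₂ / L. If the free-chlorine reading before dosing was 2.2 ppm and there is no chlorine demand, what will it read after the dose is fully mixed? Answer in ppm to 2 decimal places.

Volume: 627 m³ = 627,000 L.
Available chlorine delivered: 1770 g × 0.61 = 1080 g as Cl₂.
Concentration rise: 1080 g / 627,000 L = 1.722 mg/L = 1.72 ppm.
Final FC: 2.2 + 1.72 = 3.92 ppm.

3.92 ppm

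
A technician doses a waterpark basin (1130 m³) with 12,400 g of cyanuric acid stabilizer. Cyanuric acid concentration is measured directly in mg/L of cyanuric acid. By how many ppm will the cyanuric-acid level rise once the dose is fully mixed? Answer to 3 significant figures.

Volume: 1130 m³ = 1,130,000 L.
Rise: 12,400 g / 1,130,000 L × 1000 = 10.97 mg/L.

11.0 ppm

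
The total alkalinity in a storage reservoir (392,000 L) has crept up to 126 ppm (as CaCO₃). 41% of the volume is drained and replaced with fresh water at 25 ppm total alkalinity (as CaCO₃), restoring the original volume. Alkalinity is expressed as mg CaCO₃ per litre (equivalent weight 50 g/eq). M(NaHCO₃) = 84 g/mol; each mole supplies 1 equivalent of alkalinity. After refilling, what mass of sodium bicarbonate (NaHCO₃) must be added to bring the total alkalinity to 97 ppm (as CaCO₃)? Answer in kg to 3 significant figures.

8.17 kg

After draining 41% and refilling: 126 × 0.59 + 25 × 0.41 = 84.59 ppm.
Deficit to target: 97 − 84.59 = 12.41 mg/L.
As CaCO₃: 12.41 mg/L × 392,000 L = 4865 g; ÷ 50 g/eq ÷ 1 = 97.29 mol NaHCO₃.
Mass: 97.29 × 84 = 8173 g.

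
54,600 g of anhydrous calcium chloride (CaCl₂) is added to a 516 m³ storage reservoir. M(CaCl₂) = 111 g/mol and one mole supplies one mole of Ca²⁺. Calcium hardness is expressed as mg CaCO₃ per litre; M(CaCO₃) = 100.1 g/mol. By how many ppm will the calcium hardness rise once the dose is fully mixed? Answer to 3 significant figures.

95.4 ppm

Volume: 516 m³ = 516,000 L.
Moles of Ca²⁺: 54,600 g ÷ 111 g/mol = 491.9 mol.
As CaCO₃: 491.9 mol × 100.1 g/mol = 49,240 g.
Rise: 49,240 g / 516,000 L × 1000 = 95.42 mg/L.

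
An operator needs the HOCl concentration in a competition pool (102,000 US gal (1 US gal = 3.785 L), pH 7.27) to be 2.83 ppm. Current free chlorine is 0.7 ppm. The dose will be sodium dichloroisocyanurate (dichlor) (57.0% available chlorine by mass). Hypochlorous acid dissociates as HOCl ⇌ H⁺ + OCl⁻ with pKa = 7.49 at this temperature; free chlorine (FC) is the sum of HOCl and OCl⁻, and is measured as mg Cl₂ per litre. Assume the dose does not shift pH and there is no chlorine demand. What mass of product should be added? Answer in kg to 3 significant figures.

Volume: 102,000 US gal × 3.785 L/gal = 386,070 L.
[OCl⁻]/[HOCl] = 10^(pH − pKa) = 10^(7.27 − 7.49) = 0.6026; fraction as HOCl = 1/(1 + 0.6026) = 0.624.
Free chlorine required for 2.83 ppm HOCl: 2.83 / 0.624 = 4.535 ppm.
FC to add: 4.535 − 0.7 = 3.835 mg/L as Cl₂.
Cl₂ equivalent: 3.835 mg/L × 386,070 L = 1481 g.
Product at 57.0% available Cl: 1481 / 0.57 = 2598 g.

2.60 kg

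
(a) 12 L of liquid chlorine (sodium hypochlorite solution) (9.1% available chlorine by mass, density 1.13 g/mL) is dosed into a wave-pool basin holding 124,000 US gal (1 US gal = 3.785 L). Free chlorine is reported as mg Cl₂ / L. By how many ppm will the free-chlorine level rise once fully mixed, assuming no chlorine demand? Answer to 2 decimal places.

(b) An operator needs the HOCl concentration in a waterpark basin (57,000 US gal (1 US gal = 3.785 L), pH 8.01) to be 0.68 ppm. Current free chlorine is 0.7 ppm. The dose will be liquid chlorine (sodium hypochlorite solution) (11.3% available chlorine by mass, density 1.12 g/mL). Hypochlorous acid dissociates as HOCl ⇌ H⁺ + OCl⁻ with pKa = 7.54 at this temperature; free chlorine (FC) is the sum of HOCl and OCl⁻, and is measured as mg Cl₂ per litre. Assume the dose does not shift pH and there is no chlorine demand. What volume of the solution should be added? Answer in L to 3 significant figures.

(a) 2.63 ppm; (b) 3.39 L

(a) Volume: 124,000 US gal × 3.785 L/gal = 469,340 L.
(a) Mass of solution: 12 L × 1000 mL/L × 1.13 g/mL = 13,560 g.
(a) Available chlorine delivered: 13,560 g × 0.091 = 1234 g as Cl₂.
(a) Concentration rise: 1234 g / 469,340 L = 2.629 mg/L = 2.63 ppm.

(b) Volume: 57,000 US gal × 3.785 L/gal = 215,745 L.
(b) [OCl⁻]/[HOCl] = 10^(pH − pKa) = 10^(8.01 − 7.54) = 2.951; fraction as HOCl = 1/(1 + 2.951) = 0.2531.
(b) Free chlorine required for 0.68 ppm HOCl: 0.68 / 0.2531 = 2.687 ppm.
(b) FC to add: 2.687 − 0.7 = 1.987 mg/L as Cl₂.
(b) Cl₂ equivalent: 1.987 mg/L × 215,745 L = 428.6 g.
(b) Product at 11.3% available Cl: 428.6 / 0.113 = 3793 g.
(b) Volume: 3793 g ÷ 1.12 g/mL = 3387 mL.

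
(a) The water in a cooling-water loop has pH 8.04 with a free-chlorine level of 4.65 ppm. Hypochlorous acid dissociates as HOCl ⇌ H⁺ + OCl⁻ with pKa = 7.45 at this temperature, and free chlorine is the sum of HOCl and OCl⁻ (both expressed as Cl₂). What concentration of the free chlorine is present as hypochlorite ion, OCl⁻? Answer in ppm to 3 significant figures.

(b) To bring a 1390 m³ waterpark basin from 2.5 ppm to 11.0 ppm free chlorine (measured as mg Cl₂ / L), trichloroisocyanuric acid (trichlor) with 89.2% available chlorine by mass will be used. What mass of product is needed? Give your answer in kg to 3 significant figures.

(a) 3.70 ppm; (b) 13.2 kg

(a) [OCl⁻]/[HOCl] = 10^(pH − pKa) = 10^(8.04 − 7.45) = 10^0.59 = 3.89.
(a) Fraction as HOCl = 1 / (1 + 3.89) = 0.2045.
(a) OCl⁻ = (1 − 0.2045) × 4.65 ppm = 3.699 ppm.

(b) Volume: 1390 m³ = 1,390,000 L.
(b) Chlorine deficit: 11.0 − 2.5 = 8.5 ppm = 8.5 mg/L as Cl₂.
(b) Cl₂ equivalent needed: 8.5 mg/L × 1,390,000 L = 11,820,000 mg = 11,820 g.
(b) Product at 89.2% available chlorine: 11,820 / 0.892 = 13,250 g.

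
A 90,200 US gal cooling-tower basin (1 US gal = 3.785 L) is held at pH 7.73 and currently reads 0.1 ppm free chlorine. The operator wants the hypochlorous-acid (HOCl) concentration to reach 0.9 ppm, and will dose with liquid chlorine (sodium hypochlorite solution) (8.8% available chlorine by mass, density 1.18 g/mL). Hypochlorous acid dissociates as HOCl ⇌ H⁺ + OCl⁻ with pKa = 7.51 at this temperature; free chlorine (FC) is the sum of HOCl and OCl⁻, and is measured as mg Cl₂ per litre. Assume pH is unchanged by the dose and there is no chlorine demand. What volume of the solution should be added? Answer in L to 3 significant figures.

Volume: 90,200 US gal × 3.785 L/gal = 341,407 L.
[OCl⁻]/[HOCl] = 10^(pH − pKa) = 10^(7.73 − 7.51) = 1.66; fraction as HOCl = 1/(1 + 1.66) = 0.376.
Free chlorine required for 0.9 ppm HOCl: 0.9 / 0.376 = 2.394 ppm.
FC to add: 2.394 − 0.1 = 2.294 mg/L as Cl₂.
Cl₂ equivalent: 2.294 mg/L × 341,407 L = 783.1 g.
Product at 8.8% available Cl: 783.1 / 0.088 = 8898 g.
Volume: 8898 g ÷ 1.18 g/mL = 7541 mL.

7.54 L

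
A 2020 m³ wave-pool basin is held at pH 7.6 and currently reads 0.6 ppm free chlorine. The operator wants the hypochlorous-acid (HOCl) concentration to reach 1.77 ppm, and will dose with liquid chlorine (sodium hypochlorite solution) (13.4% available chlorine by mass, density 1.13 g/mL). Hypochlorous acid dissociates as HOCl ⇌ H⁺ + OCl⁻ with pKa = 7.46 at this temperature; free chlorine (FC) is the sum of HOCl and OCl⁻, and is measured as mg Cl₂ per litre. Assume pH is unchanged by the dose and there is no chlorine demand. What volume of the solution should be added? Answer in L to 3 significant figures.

Volume: 2020 m³ = 2,020,000 L.
[OCl⁻]/[HOCl] = 10^(pH − pKa) = 10^(7.6 − 7.46) = 1.38; fraction as HOCl = 1/(1 + 1.38) = 0.4201.
Free chlorine required for 1.77 ppm HOCl: 1.77 / 0.4201 = 4.213 ppm.
FC to add: 4.213 − 0.6 = 3.613 mg/L as Cl₂.
Cl₂ equivalent: 3.613 mg/L × 2,020,000 L = 7299 g.
Product at 13.4% available Cl: 7299 / 0.134 = 54,470 g.
Volume: 54,470 g ÷ 1.13 g/mL = 48,200 mL.

48.2 L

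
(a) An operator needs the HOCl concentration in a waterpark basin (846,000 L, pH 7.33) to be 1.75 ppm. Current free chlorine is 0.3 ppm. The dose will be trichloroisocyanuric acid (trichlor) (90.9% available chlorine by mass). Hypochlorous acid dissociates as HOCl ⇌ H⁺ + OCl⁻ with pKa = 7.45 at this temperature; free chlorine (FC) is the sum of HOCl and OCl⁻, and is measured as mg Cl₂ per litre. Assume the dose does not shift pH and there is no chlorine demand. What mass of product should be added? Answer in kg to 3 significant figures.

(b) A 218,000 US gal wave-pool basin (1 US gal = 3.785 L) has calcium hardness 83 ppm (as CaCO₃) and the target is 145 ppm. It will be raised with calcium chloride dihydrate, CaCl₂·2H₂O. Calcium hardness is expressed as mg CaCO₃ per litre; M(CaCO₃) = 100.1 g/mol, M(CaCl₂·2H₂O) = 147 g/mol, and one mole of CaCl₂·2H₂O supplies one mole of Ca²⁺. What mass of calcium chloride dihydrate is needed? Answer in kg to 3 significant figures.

(a) 2.59 kg; (b) 75.1 kg

(a) [OCl⁻]/[HOCl] = 10^(pH − pKa) = 10^(7.33 − 7.45) = 0.7586; fraction as HOCl = 1/(1 + 0.7586) = 0.5686.
(a) Free chlorine required for 1.75 ppm HOCl: 1.75 / 0.5686 = 3.078 ppm.
(a) FC to add: 3.078 − 0.3 = 2.778 mg/L as Cl₂.
(a) Cl₂ equivalent: 2.778 mg/L × 846,000 L = 2350 g.
(a) Product at 90.9% available Cl: 2350 / 0.909 = 2585 g.

(b) Volume: 218,000 US gal × 3.785 L/gal = 825,130 L.
(b) Hardness to add: (145 − 83) = 62 mg/L as CaCO₃ × 825,130 L = 51,160 g as CaCO₃.
(b) Moles of Ca²⁺ (1 mol Ca²⁺ ≡ 1 mol CaCO₃): 51,160 / 100.1 g/mol = 511.1 mol.
(b) Mass of CaCl₂·2H₂O: 511.1 × 147 = 75,130 g.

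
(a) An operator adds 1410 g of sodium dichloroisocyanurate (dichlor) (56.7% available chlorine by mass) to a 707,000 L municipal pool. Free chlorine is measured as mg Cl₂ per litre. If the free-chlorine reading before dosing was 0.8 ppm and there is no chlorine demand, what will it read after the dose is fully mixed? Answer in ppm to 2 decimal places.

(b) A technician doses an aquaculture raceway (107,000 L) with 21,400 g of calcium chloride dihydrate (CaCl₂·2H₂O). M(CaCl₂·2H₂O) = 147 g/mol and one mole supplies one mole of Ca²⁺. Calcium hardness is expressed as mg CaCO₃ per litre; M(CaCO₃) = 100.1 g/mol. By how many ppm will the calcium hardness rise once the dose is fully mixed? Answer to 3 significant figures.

(a) 1.93 ppm; (b) 136 ppm

(a) Available chlorine delivered: 1410 g × 0.567 = 799.5 g as Cl₂.
(a) Concentration rise: 799.5 g / 707,000 L = 1.131 mg/L = 1.13 ppm.
(a) Final FC: 0.8 + 1.13 = 1.93 ppm.

(b) Moles of Ca²⁺: 21,400 g ÷ 147 g/mol = 145.6 mol.
(b) As CaCO₃: 145.6 mol × 100.1 g/mol = 14,570 g.
(b) Rise: 14,570 g / 107,000 L × 1000 = 136.2 mg/L.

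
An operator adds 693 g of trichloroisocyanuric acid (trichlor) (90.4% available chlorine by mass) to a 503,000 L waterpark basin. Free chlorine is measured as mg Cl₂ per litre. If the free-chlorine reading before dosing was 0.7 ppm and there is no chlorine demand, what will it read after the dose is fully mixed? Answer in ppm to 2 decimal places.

1.95 ppm

Available chlorine delivered: 693 g × 0.904 = 626.5 g as Cl₂.
Concentration rise: 626.5 g / 503,000 L = 1.245 mg/L = 1.25 ppm.
Final FC: 0.7 + 1.25 = 1.95 ppm.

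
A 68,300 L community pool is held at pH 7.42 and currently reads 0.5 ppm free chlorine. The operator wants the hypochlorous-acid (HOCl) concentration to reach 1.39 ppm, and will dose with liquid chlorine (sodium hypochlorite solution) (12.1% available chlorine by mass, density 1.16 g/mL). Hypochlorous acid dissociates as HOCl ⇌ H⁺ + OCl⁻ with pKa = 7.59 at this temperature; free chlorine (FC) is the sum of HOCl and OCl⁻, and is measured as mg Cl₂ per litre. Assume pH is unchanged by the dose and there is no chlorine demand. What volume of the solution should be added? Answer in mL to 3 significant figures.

[OCl⁻]/[HOCl] = 10^(pH − pKa) = 10^(7.42 − 7.59) = 0.6761; fraction as HOCl = 1/(1 + 0.6761) = 0.5966.
Free chlorine required for 1.39 ppm HOCl: 1.39 / 0.5966 = 2.33 ppm.
FC to add: 2.33 − 0.5 = 1.83 mg/L as Cl₂.
Cl₂ equivalent: 1.83 mg/L × 68,300 L = 125 g.
Product at 12.1% available Cl: 125 / 0.121 = 1033 g.
Volume: 1033 g ÷ 1.16 g/mL = 890.4 mL.

890 mL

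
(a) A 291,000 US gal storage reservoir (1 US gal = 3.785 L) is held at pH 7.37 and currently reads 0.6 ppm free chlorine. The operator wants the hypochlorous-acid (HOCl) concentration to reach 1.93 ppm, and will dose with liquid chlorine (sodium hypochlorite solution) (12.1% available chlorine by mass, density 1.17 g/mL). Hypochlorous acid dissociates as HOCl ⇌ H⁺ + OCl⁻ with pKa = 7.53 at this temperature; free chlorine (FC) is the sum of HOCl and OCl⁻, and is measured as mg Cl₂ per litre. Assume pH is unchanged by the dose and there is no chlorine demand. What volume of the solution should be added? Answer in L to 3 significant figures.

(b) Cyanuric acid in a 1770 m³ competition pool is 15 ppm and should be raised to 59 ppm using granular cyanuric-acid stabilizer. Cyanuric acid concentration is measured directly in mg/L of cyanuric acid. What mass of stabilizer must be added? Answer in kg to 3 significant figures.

(a) 20.7 L; (b) 77.9 kg

(a) Volume: 291,000 US gal × 3.785 L/gal = 1,101,435 L.
(a) [OCl⁻]/[HOCl] = 10^(pH − pKa) = 10^(7.37 − 7.53) = 0.6918; fraction as HOCl = 1/(1 + 0.6918) = 0.5911.
(a) Free chlorine required for 1.93 ppm HOCl: 1.93 / 0.5911 = 3.265 ppm.
(a) FC to add: 3.265 − 0.6 = 2.665 mg/L as Cl₂.
(a) Cl₂ equivalent: 2.665 mg/L × 1,101,435 L = 2936 g.
(a) Product at 12.1% available Cl: 2936 / 0.121 = 24,260 g.
(a) Volume: 24,260 g ÷ 1.17 g/mL = 20,740 mL.

(b) Volume: 1770 m³ = 1,770,000 L.
(b) CYA to add: (59 − 15) = 44 mg/L × 1,770,000 L = 77,880 g cyanuric acid.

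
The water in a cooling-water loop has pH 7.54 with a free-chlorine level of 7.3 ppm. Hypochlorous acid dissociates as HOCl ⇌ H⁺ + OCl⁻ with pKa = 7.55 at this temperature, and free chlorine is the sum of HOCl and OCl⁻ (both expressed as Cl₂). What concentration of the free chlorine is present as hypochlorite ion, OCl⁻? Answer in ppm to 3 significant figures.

3.61 ppm

[OCl⁻]/[HOCl] = 10^(pH − pKa) = 10^(7.54 − 7.55) = 10^-0.01 = 0.9772.
Fraction as HOCl = 1 / (1 + 0.9772) = 0.5058.
OCl⁻ = (1 − 0.5058) × 7.3 ppm = 3.608 ppm.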